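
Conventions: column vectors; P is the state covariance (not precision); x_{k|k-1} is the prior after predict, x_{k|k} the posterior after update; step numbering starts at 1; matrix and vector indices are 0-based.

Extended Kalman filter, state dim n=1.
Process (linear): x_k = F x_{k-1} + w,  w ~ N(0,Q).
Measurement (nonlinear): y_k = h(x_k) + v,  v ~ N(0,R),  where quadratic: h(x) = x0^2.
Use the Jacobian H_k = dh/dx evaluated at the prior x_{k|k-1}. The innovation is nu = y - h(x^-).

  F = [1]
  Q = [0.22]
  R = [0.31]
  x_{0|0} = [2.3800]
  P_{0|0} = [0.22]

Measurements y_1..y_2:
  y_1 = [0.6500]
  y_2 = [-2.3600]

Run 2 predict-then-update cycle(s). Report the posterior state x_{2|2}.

step 1: x^-=[2.3800]  P^-=[0.4400]  H_jac=[4.7600]  S=[10.2793]  K=[0.2037]  nu=[-5.0144]  x^+=[1.3583]  P^+=[0.0133]
step 2: x^-=[1.3583]  P^-=[0.2333]  H_jac=[2.7166]  S=[2.0316]  K=[0.3119]  nu=[-4.2050]  x^+=[0.0466]  P^+=[0.0356]

x_post = [0.0466]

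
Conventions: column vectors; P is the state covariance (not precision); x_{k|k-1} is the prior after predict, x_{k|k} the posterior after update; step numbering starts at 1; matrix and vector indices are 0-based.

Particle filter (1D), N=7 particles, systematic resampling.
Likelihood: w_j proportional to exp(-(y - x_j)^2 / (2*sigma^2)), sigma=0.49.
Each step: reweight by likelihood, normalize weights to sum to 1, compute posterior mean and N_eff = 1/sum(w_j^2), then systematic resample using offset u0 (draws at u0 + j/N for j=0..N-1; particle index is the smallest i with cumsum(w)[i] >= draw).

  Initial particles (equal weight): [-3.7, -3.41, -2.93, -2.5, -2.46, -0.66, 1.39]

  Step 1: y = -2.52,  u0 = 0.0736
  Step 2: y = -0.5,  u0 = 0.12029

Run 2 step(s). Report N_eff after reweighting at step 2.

N_eff = 4.8984

step 1: w=[0.0187, 0.0653, 0.2393, 0.3394, 0.3371, 0.0003, 0.0000]  mean=-2.6708  Neff=3.4401  idx=[1, 2, 3, 3, 3, 4, 4]
step 2: w=[0.0000, 0.0033, 0.1724, 0.1724, 0.1724, 0.2398, 0.2398]  mean=-2.4822  Neff=4.8984  idx=[2, 3, 4, 5, 5, 6, 6]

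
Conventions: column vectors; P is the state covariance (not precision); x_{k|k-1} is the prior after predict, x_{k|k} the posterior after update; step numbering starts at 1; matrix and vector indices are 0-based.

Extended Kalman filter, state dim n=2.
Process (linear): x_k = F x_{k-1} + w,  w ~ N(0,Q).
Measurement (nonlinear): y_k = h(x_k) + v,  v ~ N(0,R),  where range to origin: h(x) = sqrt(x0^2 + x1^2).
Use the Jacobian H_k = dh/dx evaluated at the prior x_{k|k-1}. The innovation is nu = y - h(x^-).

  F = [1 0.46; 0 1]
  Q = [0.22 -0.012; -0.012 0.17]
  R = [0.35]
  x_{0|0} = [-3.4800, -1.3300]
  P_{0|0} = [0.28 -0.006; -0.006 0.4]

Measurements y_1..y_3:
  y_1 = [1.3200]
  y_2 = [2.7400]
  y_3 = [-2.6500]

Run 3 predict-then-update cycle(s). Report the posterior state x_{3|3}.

x_post = [0.4721, 1.6293]

step 1: x^-=[-4.0918, -1.3300]  P^-=[0.5791 0.1660; 0.1660 0.5700]  H_jac=[-0.9510 -0.3091]  S=[1.0259]  K=[-0.5869; -0.3257]  nu=[-2.9825]  x^+=[-2.3414, -0.3587]  P^+=[0.2258 -0.0301; -0.0301 0.4612]
step 2: x^-=[-2.5064, -0.3587]  P^-=[0.5157 0.1701; 0.1701 0.6312]  H_jac=[-0.9899 -0.1417]  S=[0.9157]  K=[-0.5838; -0.2815]  nu=[0.2081]  x^+=[-2.6279, -0.4173]  P^+=[0.2036 0.0196; 0.0196 0.5586]
step 3: x^-=[-2.8198, -0.4173]  P^-=[0.5598 0.2646; 0.2646 0.7286]  H_jac=[-0.9892 -0.1464]  S=[0.9901]  K=[-0.5985; -0.3721]  nu=[-5.5005]  x^+=[0.4721, 1.6293]  P^+=[0.2052 0.0441; 0.0441 0.5916]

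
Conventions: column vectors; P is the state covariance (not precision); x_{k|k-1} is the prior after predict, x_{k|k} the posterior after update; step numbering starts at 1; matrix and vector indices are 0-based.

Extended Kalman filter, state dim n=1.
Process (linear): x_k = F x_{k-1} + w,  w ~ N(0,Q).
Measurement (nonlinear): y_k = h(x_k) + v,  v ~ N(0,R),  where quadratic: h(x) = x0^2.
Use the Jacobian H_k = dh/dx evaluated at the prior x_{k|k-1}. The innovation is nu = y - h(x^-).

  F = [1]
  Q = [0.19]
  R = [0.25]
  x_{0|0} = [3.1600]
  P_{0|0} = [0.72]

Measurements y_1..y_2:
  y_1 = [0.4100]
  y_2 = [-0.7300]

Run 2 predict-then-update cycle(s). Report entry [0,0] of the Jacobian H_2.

H_jac[0,0] = 3.3104

step 1: x^-=[3.1600]  P^-=[0.9100]  H_jac=[6.3200]  S=[36.5976]  K=[0.1571]  nu=[-9.5756]  x^+=[1.6552]  P^+=[0.0062]
step 2: x^-=[1.6552]  P^-=[0.1962]  H_jac=[3.3104]  S=[2.4003]  K=[0.2706]  nu=[-3.4698]  x^+=[0.7163]  P^+=[0.0204]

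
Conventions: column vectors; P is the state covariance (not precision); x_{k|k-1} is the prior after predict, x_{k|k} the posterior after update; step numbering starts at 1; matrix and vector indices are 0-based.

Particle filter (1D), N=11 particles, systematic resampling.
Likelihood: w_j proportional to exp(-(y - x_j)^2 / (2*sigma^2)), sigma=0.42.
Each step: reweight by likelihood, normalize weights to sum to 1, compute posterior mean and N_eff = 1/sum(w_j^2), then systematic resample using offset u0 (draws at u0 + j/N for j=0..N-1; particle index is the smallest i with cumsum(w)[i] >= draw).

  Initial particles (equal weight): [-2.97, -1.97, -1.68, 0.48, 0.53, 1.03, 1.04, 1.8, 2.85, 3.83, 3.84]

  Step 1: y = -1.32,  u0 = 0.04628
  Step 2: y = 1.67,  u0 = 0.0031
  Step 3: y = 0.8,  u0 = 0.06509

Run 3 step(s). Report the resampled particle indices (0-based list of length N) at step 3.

step 1: w=[0.0004, 0.3034, 0.6960, 0.0001, 0.0001, 0.0000, 0.0000, 0.0000, 0.0000, 0.0000, 0.0000]  mean=-1.7682  Neff=1.7348  idx=[1, 1, 1, 2, 2, 2, 2, 2, 2, 2, 2]
step 2: w=[0.0004, 0.0004, 0.0004, 0.1249, 0.1249, 0.1249, 0.1249, 0.1249, 0.1249, 0.1249, 0.1249]  mean=-1.6803  Neff=8.0192  idx=[3, 3, 4, 5, 5, 6, 7, 8, 8, 9, 10]
step 3: w=[0.0909, 0.0909, 0.0909, 0.0909, 0.0909, 0.0909, 0.0909, 0.0909, 0.0909, 0.0909, 0.0909]  mean=-1.6800  Neff=11.0000  idx=[0, 1, 2, 3, 4, 5, 6, 7, 8, 9, 10]

resampled_idx = [0, 1, 2, 3, 4, 5, 6, 7, 8, 9, 10]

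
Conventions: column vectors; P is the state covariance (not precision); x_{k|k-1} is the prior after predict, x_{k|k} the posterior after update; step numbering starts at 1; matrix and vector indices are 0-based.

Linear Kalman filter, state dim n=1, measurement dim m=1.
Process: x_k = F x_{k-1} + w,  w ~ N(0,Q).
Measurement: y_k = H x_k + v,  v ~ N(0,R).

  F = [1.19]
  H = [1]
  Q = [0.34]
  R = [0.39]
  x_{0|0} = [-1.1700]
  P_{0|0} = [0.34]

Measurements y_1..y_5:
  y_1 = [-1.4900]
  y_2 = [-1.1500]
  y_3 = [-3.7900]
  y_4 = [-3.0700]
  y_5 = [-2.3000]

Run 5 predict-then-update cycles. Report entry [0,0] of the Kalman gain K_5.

step 1: x^-=[-1.3923]  P^-=[0.8215]  S=[1.2115]  K=[0.6781]  nu=[-0.0977]  x^+=[-1.4585]  P^+=[0.2645]
step 2: x^-=[-1.7357]  P^-=[0.7145]  S=[1.1045]  K=[0.6469]  nu=[0.5857]  x^+=[-1.3568]  P^+=[0.2523]
step 3: x^-=[-1.6146]  P^-=[0.6973]  S=[1.0873]  K=[0.6413]  nu=[-2.1754]  x^+=[-3.0097]  P^+=[0.2501]
step 4: x^-=[-3.5815]  P^-=[0.6942]  S=[1.0842]  K=[0.6403]  nu=[0.5115]  x^+=[-3.2540]  P^+=[0.2497]
step 5: x^-=[-3.8723]  P^-=[0.6936]  S=[1.0836]  K=[0.6401]  nu=[1.5723]  x^+=[-2.8659]  P^+=[0.2496]

K[0,0] = 0.6401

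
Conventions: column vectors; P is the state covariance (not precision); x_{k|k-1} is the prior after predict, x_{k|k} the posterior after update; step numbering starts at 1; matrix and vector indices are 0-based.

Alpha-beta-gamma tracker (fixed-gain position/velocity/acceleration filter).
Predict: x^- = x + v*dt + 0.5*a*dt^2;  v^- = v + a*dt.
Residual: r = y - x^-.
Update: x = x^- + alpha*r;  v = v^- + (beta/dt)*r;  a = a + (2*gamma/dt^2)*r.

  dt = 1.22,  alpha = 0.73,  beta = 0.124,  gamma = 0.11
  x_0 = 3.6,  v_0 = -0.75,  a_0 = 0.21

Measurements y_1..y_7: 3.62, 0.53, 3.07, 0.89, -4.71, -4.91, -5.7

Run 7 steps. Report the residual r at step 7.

step 1: x_pred=2.8413  r=0.7787  x^+=3.4097  v^+=-0.4147  a^+=0.3251
step 2: x_pred=3.1458  r=-2.6158  x^+=1.2363  v^+=-0.2839  a^+=-0.0615
step 3: x_pred=0.8441  r=2.2259  x^+=2.4690  v^+=-0.1327  a^+=0.2675
step 4: x_pred=2.5061  r=-1.6161  x^+=1.3264  v^+=0.0293  a^+=0.0286
step 5: x_pred=1.3834  r=-6.0934  x^+=-3.0648  v^+=-0.5551  a^+=-0.8721
step 6: x_pred=-4.3911  r=-0.5189  x^+=-4.7699  v^+=-1.6718  a^+=-0.9488
step 7: x_pred=-7.5156  r=1.8156  x^+=-6.1902  v^+=-2.6448  a^+=-0.6804

resid = 1.8156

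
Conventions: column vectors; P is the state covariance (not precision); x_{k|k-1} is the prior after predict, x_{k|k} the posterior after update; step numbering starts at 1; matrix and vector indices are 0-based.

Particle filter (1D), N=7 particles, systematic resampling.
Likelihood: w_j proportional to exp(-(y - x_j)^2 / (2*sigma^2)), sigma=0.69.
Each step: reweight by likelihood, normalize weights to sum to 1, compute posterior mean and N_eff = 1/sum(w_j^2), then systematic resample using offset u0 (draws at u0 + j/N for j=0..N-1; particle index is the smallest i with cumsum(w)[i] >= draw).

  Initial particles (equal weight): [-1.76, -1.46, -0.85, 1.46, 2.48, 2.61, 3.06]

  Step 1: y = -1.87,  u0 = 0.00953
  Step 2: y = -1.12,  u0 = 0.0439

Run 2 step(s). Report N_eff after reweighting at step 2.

step 1: w=[0.4569, 0.3879, 0.1552, 0.0000, 0.0000, 0.0000, 0.0000]  mean=-1.5024  Neff=2.6088  idx=[0, 0, 0, 0, 1, 1, 2]
step 2: w=[0.1227, 0.1227, 0.1227, 0.1227, 0.1671, 0.1671, 0.1748]  mean=-1.5007  Neff=6.8178  idx=[0, 1, 2, 3, 4, 5, 6]

N_eff = 6.8178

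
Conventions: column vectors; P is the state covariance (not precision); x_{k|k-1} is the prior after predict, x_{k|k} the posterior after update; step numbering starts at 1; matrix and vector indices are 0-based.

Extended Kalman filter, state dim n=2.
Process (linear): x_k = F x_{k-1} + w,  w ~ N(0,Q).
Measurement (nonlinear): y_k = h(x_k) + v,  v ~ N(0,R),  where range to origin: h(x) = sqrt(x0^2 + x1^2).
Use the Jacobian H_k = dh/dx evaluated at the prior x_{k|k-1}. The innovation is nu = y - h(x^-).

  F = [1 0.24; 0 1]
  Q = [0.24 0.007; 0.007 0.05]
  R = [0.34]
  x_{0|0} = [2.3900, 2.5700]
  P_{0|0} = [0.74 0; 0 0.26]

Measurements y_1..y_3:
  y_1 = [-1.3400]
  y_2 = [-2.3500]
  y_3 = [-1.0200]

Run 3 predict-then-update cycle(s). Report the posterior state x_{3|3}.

x_post = [-0.5320, -0.3159]

step 1: x^-=[3.0068, 2.5700]  P^-=[0.9950 0.0694; 0.0694 0.3100]  H_jac=[0.7602 0.6497]  S=[1.1144]  K=[0.7192; 0.2281]  nu=[-5.2955]  x^+=[-0.8016, 1.3622]  P^+=[0.4186 -0.1134; -0.1134 0.2520]
step 2: x^-=[-0.4747, 1.3622]  P^-=[0.6187 -0.0459; -0.0459 0.3020]  H_jac=[-0.3291 0.9443]  S=[0.7049]  K=[-0.3504; 0.4261]  nu=[-3.7925]  x^+=[0.8540, -0.2537]  P^+=[0.5322 0.0593; 0.0593 0.1741]
step 3: x^-=[0.7931, -0.2537]  P^-=[0.8107 0.1081; 0.1081 0.2241]  H_jac=[0.9525 -0.3046]  S=[1.0335]  K=[0.7152; 0.0336]  nu=[-1.8527]  x^+=[-0.5320, -0.3159]  P^+=[0.2820 0.0833; 0.0833 0.2229]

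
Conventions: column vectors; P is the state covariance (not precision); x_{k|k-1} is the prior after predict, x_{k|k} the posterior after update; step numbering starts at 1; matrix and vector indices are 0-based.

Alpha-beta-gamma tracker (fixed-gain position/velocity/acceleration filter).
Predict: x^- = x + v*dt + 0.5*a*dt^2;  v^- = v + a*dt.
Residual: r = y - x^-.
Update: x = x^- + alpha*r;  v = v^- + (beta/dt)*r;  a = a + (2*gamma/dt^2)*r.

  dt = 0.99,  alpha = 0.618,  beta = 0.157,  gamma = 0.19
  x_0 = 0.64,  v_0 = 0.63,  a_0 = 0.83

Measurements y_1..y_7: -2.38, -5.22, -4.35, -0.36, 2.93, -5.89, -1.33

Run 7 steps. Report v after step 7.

v_post = 4.8856

step 1: x_pred=1.6704  r=-4.0504  x^+=-0.8327  v^+=0.8094  a^+=-0.7404
step 2: x_pred=-0.3943  r=-4.8257  x^+=-3.3766  v^+=-0.6889  a^+=-2.6114
step 3: x_pred=-5.3384  r=0.9884  x^+=-4.7276  v^+=-3.1175  a^+=-2.2282
step 4: x_pred=-8.9058  r=8.5458  x^+=-3.6245  v^+=-3.9682  a^+=1.0851
step 5: x_pred=-7.0212  r=9.9512  x^+=-0.8714  v^+=-1.3158  a^+=4.9434
step 6: x_pred=0.2485  r=-6.1385  x^+=-3.5451  v^+=2.6047  a^+=2.5634
step 7: x_pred=0.2897  r=-1.6197  x^+=-0.7113  v^+=4.8856  a^+=1.9354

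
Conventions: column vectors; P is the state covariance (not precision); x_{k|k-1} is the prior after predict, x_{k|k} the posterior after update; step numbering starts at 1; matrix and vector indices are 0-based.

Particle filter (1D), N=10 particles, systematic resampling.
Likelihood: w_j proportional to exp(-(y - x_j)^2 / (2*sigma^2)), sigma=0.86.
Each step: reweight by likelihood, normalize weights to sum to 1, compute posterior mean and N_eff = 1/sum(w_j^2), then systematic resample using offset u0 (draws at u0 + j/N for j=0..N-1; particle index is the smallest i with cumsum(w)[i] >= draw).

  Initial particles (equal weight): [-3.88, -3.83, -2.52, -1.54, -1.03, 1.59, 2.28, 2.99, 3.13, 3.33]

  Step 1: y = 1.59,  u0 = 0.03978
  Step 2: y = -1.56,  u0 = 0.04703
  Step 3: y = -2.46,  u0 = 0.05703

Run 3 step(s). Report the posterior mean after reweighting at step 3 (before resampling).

step 1: w=[0.0000, 0.0000, 0.0000, 0.0006, 0.0041, 0.4288, 0.3108, 0.1140, 0.0863, 0.0554]  mean=2.1806  Neff=3.2893  idx=[5, 5, 5, 5, 6, 6, 6, 6, 7, 8]
step 2: w=[0.2407, 0.2407, 0.2407, 0.2407, 0.0092, 0.0092, 0.0092, 0.0092, 0.0002, 0.0001]  mean=1.6158  Neff=4.3085  idx=[0, 0, 1, 1, 1, 2, 2, 3, 3, 3]
step 3: w=[0.1000, 0.1000, 0.1000, 0.1000, 0.1000, 0.1000, 0.1000, 0.1000, 0.1000, 0.1000]  mean=1.5900  Neff=10.0000  idx=[0, 1, 2, 3, 4, 5, 6, 7, 8, 9]

post_mean = 1.5900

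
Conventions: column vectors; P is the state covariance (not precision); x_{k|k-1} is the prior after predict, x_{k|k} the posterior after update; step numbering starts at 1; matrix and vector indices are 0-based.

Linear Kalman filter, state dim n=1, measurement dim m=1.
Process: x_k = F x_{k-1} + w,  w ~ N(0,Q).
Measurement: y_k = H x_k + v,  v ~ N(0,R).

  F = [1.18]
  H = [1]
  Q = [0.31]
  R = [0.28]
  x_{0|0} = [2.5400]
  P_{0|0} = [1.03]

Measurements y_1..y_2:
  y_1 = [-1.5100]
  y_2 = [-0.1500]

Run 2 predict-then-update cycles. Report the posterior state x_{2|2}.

step 1: x^-=[2.9972]  P^-=[1.7442]  S=[2.0242]  K=[0.8617]  nu=[-4.5072]  x^+=[-0.8865]  P^+=[0.2413]
step 2: x^-=[-1.0461]  P^-=[0.6459]  S=[0.9259]  K=[0.6976]  nu=[0.8961]  x^+=[-0.4210]  P^+=[0.1953]

x_post = [-0.4210]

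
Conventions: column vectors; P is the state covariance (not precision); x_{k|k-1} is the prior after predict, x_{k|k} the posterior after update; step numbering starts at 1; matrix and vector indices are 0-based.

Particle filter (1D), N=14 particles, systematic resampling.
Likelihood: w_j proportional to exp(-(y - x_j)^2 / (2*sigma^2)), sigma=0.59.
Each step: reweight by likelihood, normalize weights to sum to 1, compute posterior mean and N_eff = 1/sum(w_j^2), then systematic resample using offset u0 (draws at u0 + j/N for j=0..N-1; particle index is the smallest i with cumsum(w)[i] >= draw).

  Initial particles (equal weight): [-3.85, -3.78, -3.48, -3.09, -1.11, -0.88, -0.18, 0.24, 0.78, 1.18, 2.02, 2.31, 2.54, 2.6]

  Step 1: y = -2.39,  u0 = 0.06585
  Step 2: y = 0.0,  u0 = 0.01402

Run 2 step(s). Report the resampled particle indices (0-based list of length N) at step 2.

step 1: w=[0.0509, 0.0678, 0.1975, 0.5382, 0.1034, 0.0411, 0.0010, 0.0001, 0.0000, 0.0000, 0.0000, 0.0000, 0.0000, 0.0000]  mean=-2.9538  Neff=2.8715  idx=[1, 2, 2, 2, 3, 3, 3, 3, 3, 3, 3, 3, 4, 5]
step 2: w=[0.0000, 0.0000, 0.0000, 0.0000, 0.0000, 0.0000, 0.0000, 0.0000, 0.0000, 0.0000, 0.0000, 0.0000, 0.3413, 0.6587]  mean=-0.9585  Neff=1.8171  idx=[12, 12, 12, 12, 12, 13, 13, 13, 13, 13, 13, 13, 13, 13]

resampled_idx = [12, 12, 12, 12, 12, 13, 13, 13, 13, 13, 13, 13, 13, 13]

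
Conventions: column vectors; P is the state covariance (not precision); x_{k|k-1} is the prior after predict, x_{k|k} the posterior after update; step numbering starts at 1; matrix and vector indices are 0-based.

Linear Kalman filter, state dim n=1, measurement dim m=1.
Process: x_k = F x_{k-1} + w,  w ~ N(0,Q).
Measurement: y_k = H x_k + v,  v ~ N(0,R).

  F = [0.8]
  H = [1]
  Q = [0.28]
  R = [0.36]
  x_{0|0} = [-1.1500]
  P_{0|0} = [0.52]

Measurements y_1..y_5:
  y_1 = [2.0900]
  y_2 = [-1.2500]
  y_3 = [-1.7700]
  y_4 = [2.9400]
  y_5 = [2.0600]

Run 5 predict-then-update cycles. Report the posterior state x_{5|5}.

x_post = [1.5216]

step 1: x^-=[-0.9200]  P^-=[0.6128]  S=[0.9728]  K=[0.6299]  nu=[3.0100]  x^+=[0.9761]  P^+=[0.2268]
step 2: x^-=[0.7809]  P^-=[0.4251]  S=[0.7851]  K=[0.5415]  nu=[-2.0309]  x^+=[-0.3188]  P^+=[0.1949]
step 3: x^-=[-0.2550]  P^-=[0.4048]  S=[0.7648]  K=[0.5293]  nu=[-1.5150]  x^+=[-1.0569]  P^+=[0.1905]
step 4: x^-=[-0.8455]  P^-=[0.4019]  S=[0.7619]  K=[0.5275]  nu=[3.7855]  x^+=[1.1514]  P^+=[0.1899]
step 5: x^-=[0.9212]  P^-=[0.4015]  S=[0.7615]  K=[0.5273]  nu=[1.1388]  x^+=[1.5216]  P^+=[0.1898]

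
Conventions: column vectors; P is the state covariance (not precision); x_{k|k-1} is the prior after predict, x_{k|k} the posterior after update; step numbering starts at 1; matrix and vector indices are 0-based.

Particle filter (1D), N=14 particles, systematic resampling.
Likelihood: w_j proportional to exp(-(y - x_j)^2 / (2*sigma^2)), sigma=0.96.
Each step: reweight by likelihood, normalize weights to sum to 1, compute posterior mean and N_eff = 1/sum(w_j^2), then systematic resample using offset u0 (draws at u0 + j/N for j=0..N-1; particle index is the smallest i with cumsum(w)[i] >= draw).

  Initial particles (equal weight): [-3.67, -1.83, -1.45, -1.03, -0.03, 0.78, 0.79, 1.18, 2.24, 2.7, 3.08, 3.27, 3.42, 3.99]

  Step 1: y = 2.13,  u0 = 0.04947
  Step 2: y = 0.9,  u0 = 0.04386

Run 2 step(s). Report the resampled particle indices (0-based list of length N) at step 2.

resampled_idx = [0, 0, 1, 1, 1, 2, 2, 3, 3, 3, 4, 6, 7, 10]

step 1: w=[0.0000, 0.0000, 0.0002, 0.0009, 0.0161, 0.0752, 0.0763, 0.1239, 0.2009, 0.1696, 0.1239, 0.0999, 0.0820, 0.0310]  mean=2.2837  Neff=7.7372  idx=[5, 6, 7, 7, 8, 8, 8, 9, 9, 10, 10, 11, 12, 13]
step 2: w=[0.1767, 0.1769, 0.1706, 0.1706, 0.0672, 0.0672, 0.0672, 0.0307, 0.0307, 0.0135, 0.0135, 0.0085, 0.0057, 0.0010]  mean=1.4320  Neff=7.3189  idx=[0, 0, 1, 1, 1, 2, 2, 3, 3, 3, 4, 6, 7, 10]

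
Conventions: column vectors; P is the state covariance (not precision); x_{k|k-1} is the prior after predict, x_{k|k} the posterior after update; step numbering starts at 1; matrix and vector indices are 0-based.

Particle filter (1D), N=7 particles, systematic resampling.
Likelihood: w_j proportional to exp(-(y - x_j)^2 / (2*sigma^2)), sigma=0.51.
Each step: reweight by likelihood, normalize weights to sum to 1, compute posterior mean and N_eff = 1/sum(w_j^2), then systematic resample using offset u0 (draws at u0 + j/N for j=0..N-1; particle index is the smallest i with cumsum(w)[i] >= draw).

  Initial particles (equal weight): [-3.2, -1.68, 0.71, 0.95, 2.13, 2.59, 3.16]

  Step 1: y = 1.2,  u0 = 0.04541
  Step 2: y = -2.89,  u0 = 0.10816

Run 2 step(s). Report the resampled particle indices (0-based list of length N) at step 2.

resampled_idx = [0, 0, 1, 1, 2, 2, 2]

step 1: w=[0.0000, 0.0000, 0.3640, 0.5121, 0.1095, 0.0141, 0.0004]  mean=1.0157  Neff=2.4576  idx=[2, 2, 2, 3, 3, 3, 4]
step 2: w=[0.3229, 0.3229, 0.3229, 0.0104, 0.0104, 0.0104, 0.0000]  mean=0.7175  Neff=3.1936  idx=[0, 0, 1, 1, 2, 2, 2]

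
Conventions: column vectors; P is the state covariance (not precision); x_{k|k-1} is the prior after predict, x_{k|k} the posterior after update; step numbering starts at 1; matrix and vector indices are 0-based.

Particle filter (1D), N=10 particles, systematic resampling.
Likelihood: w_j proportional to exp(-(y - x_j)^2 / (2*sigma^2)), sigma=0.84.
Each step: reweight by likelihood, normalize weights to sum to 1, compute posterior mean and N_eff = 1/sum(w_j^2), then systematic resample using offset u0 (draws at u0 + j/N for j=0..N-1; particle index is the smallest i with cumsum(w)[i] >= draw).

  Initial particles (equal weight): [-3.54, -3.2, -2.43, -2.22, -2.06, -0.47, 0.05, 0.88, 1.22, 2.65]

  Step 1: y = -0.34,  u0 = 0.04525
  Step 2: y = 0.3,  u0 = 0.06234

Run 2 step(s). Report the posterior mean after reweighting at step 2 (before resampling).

step 1: w=[0.0003, 0.0011, 0.0170, 0.0306, 0.0461, 0.3704, 0.3365, 0.1306, 0.0668, 0.0007]  mean=-0.1678  Neff=3.6326  idx=[3, 5, 5, 5, 5, 6, 6, 6, 7, 8]
step 2: w=[0.0016, 0.0960, 0.0960, 0.0960, 0.0960, 0.1397, 0.1397, 0.1397, 0.1151, 0.0802]  mean=0.0361  Neff=8.6879  idx=[1, 2, 3, 4, 5, 6, 6, 7, 8, 9]

post_mean = 0.0361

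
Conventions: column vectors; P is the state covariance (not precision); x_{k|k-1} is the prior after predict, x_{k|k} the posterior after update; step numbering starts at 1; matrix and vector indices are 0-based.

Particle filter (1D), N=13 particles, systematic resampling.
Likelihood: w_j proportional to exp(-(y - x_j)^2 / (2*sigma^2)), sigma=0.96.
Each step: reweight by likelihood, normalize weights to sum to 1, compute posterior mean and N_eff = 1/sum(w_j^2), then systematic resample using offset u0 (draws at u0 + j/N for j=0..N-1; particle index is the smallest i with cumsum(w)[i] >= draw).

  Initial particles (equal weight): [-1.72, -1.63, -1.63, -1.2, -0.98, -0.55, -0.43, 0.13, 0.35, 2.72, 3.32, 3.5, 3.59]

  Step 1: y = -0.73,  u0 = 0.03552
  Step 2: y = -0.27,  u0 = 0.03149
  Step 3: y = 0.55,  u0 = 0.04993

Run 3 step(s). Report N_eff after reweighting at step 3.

step 1: w=[0.0856, 0.0938, 0.0938, 0.1292, 0.1408, 0.1431, 0.1387, 0.0975, 0.0773, 0.0002, 0.0000, 0.0000, 0.0000]  mean=-0.8439  Neff=8.5752  idx=[0, 1, 2, 2, 3, 4, 4, 5, 5, 6, 6, 7, 8]
step 2: w=[0.0348, 0.0399, 0.0399, 0.0399, 0.0681, 0.0828, 0.0828, 0.1043, 0.1043, 0.1074, 0.1074, 0.0998, 0.0884]  mean=-0.6623  Neff=11.4983  idx=[0, 2, 4, 5, 6, 7, 8, 8, 9, 10, 10, 11, 12]
step 3: w=[0.0100, 0.0124, 0.0311, 0.0459, 0.0459, 0.0848, 0.0848, 0.0848, 0.0971, 0.0971, 0.0971, 0.1486, 0.1601]  mean=-0.3547  Neff=9.7031  idx=[2, 4, 5, 6, 7, 8, 9, 9, 10, 11, 11, 12, 12]

N_eff = 9.7031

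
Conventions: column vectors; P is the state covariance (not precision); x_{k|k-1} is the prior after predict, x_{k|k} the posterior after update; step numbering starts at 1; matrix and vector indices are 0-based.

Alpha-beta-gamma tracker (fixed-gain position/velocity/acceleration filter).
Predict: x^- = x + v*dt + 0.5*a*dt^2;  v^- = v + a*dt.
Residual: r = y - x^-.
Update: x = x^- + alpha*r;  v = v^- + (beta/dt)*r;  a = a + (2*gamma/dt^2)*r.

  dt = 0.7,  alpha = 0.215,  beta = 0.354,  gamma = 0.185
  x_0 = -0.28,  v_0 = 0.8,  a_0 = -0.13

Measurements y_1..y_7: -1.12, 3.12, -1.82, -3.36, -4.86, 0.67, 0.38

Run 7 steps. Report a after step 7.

a_post = 9.8368

step 1: x_pred=0.2481  r=-1.3681  x^+=-0.0460  v^+=0.0171  a^+=-1.1631
step 2: x_pred=-0.3190  r=3.4390  x^+=0.4204  v^+=0.9421  a^+=1.4337
step 3: x_pred=1.4311  r=-3.2511  x^+=0.7321  v^+=0.3015  a^+=-1.0212
step 4: x_pred=0.6930  r=-4.0530  x^+=-0.1784  v^+=-2.4630  a^+=-4.0817
step 5: x_pred=-2.9025  r=-1.9575  x^+=-3.3234  v^+=-6.3101  a^+=-5.5598
step 6: x_pred=-9.1026  r=9.7726  x^+=-7.0015  v^+=-5.2598  a^+=1.8195
step 7: x_pred=-10.2375  r=10.6175  x^+=-7.9548  v^+=1.3833  a^+=9.8368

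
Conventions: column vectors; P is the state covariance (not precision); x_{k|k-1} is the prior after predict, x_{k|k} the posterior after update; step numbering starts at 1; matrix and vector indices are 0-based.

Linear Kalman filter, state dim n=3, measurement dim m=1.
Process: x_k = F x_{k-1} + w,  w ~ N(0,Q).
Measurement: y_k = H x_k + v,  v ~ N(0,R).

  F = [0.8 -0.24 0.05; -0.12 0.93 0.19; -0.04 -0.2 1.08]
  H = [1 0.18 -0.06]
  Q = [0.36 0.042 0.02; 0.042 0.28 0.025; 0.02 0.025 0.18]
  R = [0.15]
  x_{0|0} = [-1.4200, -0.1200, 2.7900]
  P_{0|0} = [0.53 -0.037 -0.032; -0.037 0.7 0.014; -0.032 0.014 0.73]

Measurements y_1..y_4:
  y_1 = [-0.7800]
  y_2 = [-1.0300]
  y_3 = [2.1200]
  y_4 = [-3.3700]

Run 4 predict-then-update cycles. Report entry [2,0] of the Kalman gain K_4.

K[2,0] = 0.2437

step 1: x^-=[-0.9677, 0.5889, 3.0940]  P^-=[0.7527 -0.1914 0.0503; -0.1914 0.9341 0.0655; 0.0503 0.0655 1.0564]  S=[0.8604]  K=[0.8313; -0.0317; -0.0015]  nu=[0.2673]  x^+=[-0.7455, 0.5804, 3.0936]  P^+=[0.1582 -0.1688 0.0514; -0.1688 0.9332 0.0655; 0.0514 0.0655 1.0564]
step 2: x^-=[-0.5810, 1.2170, 3.2548]  P^-=[0.5850 -0.2943 0.1688; -0.2943 1.1860 0.1274; 0.1688 0.1274 1.4144]  S=[0.6495]  K=[0.8035; -0.1362; 0.1646]  nu=[-0.4728]  x^+=[-0.9609, 1.2815, 3.1770]  P^+=[0.1657 -0.2232 0.0829; -0.2232 1.1740 0.1420; 0.0829 0.1420 1.3968]
step 3: x^-=[-0.9174, 1.9107, 3.2133]  P^-=[0.6261 -0.3829 0.2133; -0.3829 1.4444 0.2229; 0.2133 0.2229 1.7844]  S=[0.6610]  K=[0.8235; -0.2062; 0.2214]  nu=[2.8863]  x^+=[1.4594, 1.3155, 3.8524]  P^+=[0.1778 -0.2707 0.0928; -0.2707 1.4163 0.2530; 0.0928 0.2530 1.7519]
step 4: x^-=[1.0444, 1.7802, 3.8391]  P^-=[0.6651 -0.4700 0.2295; -0.4700 1.7164 0.3573; 0.2295 0.3573 2.1587]  S=[0.6740]  K=[0.8408; -0.2707; 0.2437]  nu=[-4.5045]  x^+=[-2.7429, 2.9996, 2.7413]  P^+=[0.1886 -0.3166 0.0914; -0.3166 1.6670 0.4018; 0.0914 0.4018 2.1187]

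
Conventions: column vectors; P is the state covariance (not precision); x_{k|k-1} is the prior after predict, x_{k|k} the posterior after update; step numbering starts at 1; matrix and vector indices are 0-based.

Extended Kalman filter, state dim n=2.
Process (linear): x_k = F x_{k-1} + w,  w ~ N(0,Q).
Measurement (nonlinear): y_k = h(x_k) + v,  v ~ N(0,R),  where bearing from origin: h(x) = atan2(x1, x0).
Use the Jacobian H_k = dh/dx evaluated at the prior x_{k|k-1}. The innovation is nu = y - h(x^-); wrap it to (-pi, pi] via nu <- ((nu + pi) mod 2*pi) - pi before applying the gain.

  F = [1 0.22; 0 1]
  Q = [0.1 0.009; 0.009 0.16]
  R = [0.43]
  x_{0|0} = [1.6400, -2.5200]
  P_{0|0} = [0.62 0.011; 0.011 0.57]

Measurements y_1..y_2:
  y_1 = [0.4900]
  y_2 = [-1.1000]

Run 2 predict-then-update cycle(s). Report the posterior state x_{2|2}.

x_post = [1.3876, -2.1195]

step 1: x^-=[1.0856, -2.5200]  P^-=[0.7524 0.1454; 0.1454 0.7300]  H_jac=[0.3347 0.1442]  S=[0.5435]  K=[0.5019; 0.2832]  nu=[1.6540]  x^+=[1.9158, -2.0516]  P^+=[0.6155 0.0681; 0.0681 0.6864]
step 2: x^-=[1.4645, -2.0516]  P^-=[0.7787 0.2281; 0.2281 0.8464]  H_jac=[0.3229 0.2305]  S=[0.5901]  K=[0.5152; 0.4554]  nu=[-0.1492]  x^+=[1.3876, -2.1195]  P^+=[0.6221 0.0897; 0.0897 0.7240]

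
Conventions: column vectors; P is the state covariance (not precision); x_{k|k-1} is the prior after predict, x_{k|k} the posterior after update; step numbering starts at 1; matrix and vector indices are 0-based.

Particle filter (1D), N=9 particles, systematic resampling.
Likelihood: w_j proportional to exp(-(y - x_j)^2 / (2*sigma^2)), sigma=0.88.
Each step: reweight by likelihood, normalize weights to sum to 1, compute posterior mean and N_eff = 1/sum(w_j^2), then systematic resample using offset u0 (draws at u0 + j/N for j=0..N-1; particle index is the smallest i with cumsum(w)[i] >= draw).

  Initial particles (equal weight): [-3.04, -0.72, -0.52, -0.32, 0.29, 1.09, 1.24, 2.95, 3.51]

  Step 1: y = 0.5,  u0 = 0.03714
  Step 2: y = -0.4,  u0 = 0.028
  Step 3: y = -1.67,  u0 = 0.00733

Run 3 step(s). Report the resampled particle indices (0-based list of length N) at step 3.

step 1: w=[0.0001, 0.0947, 0.1265, 0.1604, 0.2407, 0.1978, 0.1739, 0.0051, 0.0007]  mean=0.3331  Neff=5.6165  idx=[1, 2, 3, 3, 4, 4, 5, 5, 6]
step 2: w=[0.1549, 0.1640, 0.1648, 0.1648, 0.1217, 0.1217, 0.0395, 0.0395, 0.0291]  mean=-0.1095  Neff=7.2047  idx=[0, 0, 1, 2, 2, 3, 4, 5, 6]
step 3: w=[0.2113, 0.2113, 0.1611, 0.1167, 0.1167, 0.1167, 0.0317, 0.0317, 0.0028]  mean=-0.4787  Neff=6.3229  idx=[0, 0, 1, 1, 2, 2, 3, 4, 5]

resampled_idx = [0, 0, 1, 1, 2, 2, 3, 4, 5]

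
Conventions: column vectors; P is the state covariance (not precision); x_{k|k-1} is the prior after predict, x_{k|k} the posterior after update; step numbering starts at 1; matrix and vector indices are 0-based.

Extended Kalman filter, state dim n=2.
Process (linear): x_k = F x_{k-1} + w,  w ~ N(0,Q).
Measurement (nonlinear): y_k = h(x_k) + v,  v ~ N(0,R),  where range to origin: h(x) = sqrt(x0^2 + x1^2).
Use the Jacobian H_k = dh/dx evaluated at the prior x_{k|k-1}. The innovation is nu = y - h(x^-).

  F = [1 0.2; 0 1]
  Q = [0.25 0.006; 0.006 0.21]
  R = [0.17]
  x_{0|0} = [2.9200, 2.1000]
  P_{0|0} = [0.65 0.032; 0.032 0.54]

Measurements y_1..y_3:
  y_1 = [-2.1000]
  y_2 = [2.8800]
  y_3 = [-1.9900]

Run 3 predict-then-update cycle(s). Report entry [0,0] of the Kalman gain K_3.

step 1: x^-=[3.3400, 2.1000]  P^-=[0.9344 0.1460; 0.1460 0.7500]  H_jac=[0.8466 0.5323]  S=[1.1837]  K=[0.7339; 0.4417]  nu=[-6.0453]  x^+=[-1.0967, -0.5700]  P^+=[0.2968 -0.2377; -0.2377 0.5191]
step 2: x^-=[-1.2107, -0.5700]  P^-=[0.4725 -0.1279; -0.1279 0.7291]  H_jac=[-0.9048 -0.4259]  S=[0.5905]  K=[-0.6317; -0.3300]  nu=[1.5419]  x^+=[-2.1847, -1.0788]  P^+=[0.2369 -0.2510; -0.2510 0.6648]
step 3: x^-=[-2.4005, -1.0788]  P^-=[0.4131 -0.1120; -0.1120 0.8748]  H_jac=[-0.9121 -0.4099]  S=[0.5769]  K=[-0.5735; -0.4445]  nu=[-4.6217]  x^+=[0.2501, 0.9756]  P^+=[0.2233 -0.2591; -0.2591 0.7608]

K[0,0] = -0.5735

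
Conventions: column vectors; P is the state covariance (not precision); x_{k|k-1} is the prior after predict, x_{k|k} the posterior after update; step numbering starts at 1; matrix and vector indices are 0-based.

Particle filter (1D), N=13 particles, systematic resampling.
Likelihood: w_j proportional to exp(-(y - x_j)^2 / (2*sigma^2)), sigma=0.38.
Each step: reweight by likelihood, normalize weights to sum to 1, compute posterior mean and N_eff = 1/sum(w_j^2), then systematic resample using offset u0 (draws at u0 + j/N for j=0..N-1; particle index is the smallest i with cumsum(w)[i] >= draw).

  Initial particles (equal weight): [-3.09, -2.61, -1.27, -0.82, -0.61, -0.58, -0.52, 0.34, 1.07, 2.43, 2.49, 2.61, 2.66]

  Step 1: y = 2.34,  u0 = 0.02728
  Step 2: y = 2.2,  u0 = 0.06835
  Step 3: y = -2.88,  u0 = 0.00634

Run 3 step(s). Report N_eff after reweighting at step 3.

N_eff = 5.6399

step 1: w=[0.0000, 0.0000, 0.0000, 0.0000, 0.0000, 0.0000, 0.0000, 0.0000, 0.0011, 0.2877, 0.2737, 0.2299, 0.2076]  mean=2.5340  Neff=3.9427  idx=[9, 9, 9, 9, 10, 10, 10, 11, 11, 11, 12, 12, 12]
step 2: w=[0.0958, 0.0958, 0.0958, 0.0958, 0.0860, 0.0860, 0.0860, 0.0643, 0.0643, 0.0643, 0.0553, 0.0553, 0.0553]  mean=2.5184  Neff=12.4259  idx=[0, 1, 2, 3, 3, 4, 5, 6, 7, 8, 10, 11, 12]
step 3: w=[0.1876, 0.1876, 0.1876, 0.1876, 0.1876, 0.0204, 0.0204, 0.0204, 0.0002, 0.0002, 0.0000, 0.0000, 0.0000]  mean=2.4338  Neff=5.6399  idx=[0, 0, 0, 1, 1, 2, 2, 2, 3, 3, 4, 4, 4]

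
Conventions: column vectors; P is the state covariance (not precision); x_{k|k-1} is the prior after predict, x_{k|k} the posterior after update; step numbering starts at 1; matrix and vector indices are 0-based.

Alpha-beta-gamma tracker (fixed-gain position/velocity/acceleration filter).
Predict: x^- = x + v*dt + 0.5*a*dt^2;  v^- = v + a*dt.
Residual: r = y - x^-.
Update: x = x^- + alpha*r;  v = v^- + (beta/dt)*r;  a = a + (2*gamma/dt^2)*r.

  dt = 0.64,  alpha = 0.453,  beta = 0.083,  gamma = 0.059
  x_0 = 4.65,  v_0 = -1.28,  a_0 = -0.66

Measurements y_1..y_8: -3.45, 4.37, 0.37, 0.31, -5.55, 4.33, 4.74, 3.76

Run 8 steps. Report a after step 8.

step 1: x_pred=3.6956  r=-7.1456  x^+=0.4587  v^+=-2.6291  a^+=-2.7186
step 2: x_pred=-1.7807  r=6.1507  x^+=1.0056  v^+=-3.5713  a^+=-0.9466
step 3: x_pred=-1.4739  r=1.8439  x^+=-0.6386  v^+=-3.9380  a^+=-0.4154
step 4: x_pred=-3.2440  r=3.5540  x^+=-1.6341  v^+=-3.7429  a^+=0.6085
step 5: x_pred=-3.9049  r=-1.6451  x^+=-4.6501  v^+=-3.5669  a^+=0.1345
step 6: x_pred=-6.9054  r=11.2354  x^+=-1.8158  v^+=-2.0237  a^+=3.3713
step 7: x_pred=-2.4205  r=7.1605  x^+=0.8232  v^+=1.0626  a^+=5.4341
step 8: x_pred=2.6162  r=1.1438  x^+=3.1343  v^+=4.6888  a^+=5.7636

a_post = 5.7636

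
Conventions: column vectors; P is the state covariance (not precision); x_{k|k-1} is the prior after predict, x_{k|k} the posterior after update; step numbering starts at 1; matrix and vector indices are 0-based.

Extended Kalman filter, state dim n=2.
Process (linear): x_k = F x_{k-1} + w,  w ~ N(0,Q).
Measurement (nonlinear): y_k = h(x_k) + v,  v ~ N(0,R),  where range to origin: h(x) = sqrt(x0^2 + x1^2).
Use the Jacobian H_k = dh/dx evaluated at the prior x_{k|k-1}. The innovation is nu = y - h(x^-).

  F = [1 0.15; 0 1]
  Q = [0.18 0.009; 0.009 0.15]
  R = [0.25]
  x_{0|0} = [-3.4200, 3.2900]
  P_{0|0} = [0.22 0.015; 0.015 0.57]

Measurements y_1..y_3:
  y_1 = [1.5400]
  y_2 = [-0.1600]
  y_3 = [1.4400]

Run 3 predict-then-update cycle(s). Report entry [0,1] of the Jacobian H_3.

step 1: x^-=[-2.9265, 3.2900]  P^-=[0.4173 0.1095; 0.1095 0.7200]  H_jac=[-0.6646 0.7472]  S=[0.7275]  K=[-0.2688; 0.6394]  nu=[-2.8632]  x^+=[-2.1569, 1.4593]  P^+=[0.3648 0.2345; 0.2345 0.4226]
step 2: x^-=[-1.9380, 1.4593]  P^-=[0.6246 0.3069; 0.3069 0.5726]  H_jac=[-0.7989 0.6015]  S=[0.5608]  K=[-0.5606; 0.1769]  nu=[-2.5860]  x^+=[-0.4884, 1.0018]  P^+=[0.4484 0.3625; 0.3625 0.5550]
step 3: x^-=[-0.3381, 1.0018]  P^-=[0.7496 0.4548; 0.4548 0.7050]  H_jac=[-0.3198 0.9475]  S=[0.6840]  K=[0.2795; 0.7640]  nu=[0.3827]  x^+=[-0.2312, 1.2942]  P^+=[0.6962 0.3087; 0.3087 0.3058]

H_jac[0,1] = 0.9475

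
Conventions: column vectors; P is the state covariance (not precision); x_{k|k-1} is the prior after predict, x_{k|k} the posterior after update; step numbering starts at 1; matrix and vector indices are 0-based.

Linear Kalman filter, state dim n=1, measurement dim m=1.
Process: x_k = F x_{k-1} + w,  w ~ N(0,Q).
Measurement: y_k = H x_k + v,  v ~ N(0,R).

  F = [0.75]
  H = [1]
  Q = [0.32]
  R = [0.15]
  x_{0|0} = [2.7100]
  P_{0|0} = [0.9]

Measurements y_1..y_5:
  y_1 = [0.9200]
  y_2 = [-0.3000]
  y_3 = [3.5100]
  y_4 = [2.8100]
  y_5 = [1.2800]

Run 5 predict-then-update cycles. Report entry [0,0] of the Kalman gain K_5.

K[0,0] = 0.7173

step 1: x^-=[2.0325]  P^-=[0.8263]  S=[0.9763]  K=[0.8464]  nu=[-1.1125]  x^+=[1.0909]  P^+=[0.1270]
step 2: x^-=[0.8182]  P^-=[0.3914]  S=[0.5414]  K=[0.7229]  nu=[-1.1182]  x^+=[0.0098]  P^+=[0.1084]
step 3: x^-=[0.0074]  P^-=[0.3810]  S=[0.5310]  K=[0.7175]  nu=[3.5026]  x^+=[2.5205]  P^+=[0.1076]
step 4: x^-=[1.8904]  P^-=[0.3805]  S=[0.5305]  K=[0.7173]  nu=[0.9196]  x^+=[2.5500]  P^+=[0.1076]
step 5: x^-=[1.9125]  P^-=[0.3805]  S=[0.5305]  K=[0.7173]  nu=[-0.6325]  x^+=[1.4588]  P^+=[0.1076]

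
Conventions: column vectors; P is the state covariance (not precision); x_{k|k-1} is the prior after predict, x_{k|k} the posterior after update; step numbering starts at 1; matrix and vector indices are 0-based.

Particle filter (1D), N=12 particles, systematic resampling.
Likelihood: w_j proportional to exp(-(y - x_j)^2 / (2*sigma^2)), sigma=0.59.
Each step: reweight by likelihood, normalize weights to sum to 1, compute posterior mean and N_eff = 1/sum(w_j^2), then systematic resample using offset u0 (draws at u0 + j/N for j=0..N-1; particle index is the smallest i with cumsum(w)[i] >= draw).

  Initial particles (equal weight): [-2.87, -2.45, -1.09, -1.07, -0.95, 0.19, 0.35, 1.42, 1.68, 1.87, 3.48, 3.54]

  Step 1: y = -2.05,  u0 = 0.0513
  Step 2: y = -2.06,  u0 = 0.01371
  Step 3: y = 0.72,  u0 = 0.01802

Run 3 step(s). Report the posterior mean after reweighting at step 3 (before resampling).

post_mean = -1.0798

step 1: w=[0.2036, 0.4249, 0.1423, 0.1346, 0.0940, 0.0004, 0.0001, 0.0000, 0.0000, 0.0000, 0.0000, 0.0000]  mean=-2.0137  Neff=3.7143  idx=[0, 0, 1, 1, 1, 1, 1, 2, 2, 3, 3, 4]
step 2: w=[0.0652, 0.0652, 0.1345, 0.1345, 0.1345, 0.1345, 0.1345, 0.0433, 0.0433, 0.0409, 0.0409, 0.0285]  mean=-2.2312  Neff=9.3560  idx=[0, 1, 2, 2, 3, 4, 4, 5, 6, 6, 8, 9]
step 3: w=[0.0000, 0.0000, 0.0000, 0.0000, 0.0000, 0.0000, 0.0000, 0.0000, 0.0000, 0.0000, 0.4741, 0.5257]  mean=-1.0798  Neff=1.9956  idx=[10, 10, 10, 10, 10, 10, 11, 11, 11, 11, 11, 11]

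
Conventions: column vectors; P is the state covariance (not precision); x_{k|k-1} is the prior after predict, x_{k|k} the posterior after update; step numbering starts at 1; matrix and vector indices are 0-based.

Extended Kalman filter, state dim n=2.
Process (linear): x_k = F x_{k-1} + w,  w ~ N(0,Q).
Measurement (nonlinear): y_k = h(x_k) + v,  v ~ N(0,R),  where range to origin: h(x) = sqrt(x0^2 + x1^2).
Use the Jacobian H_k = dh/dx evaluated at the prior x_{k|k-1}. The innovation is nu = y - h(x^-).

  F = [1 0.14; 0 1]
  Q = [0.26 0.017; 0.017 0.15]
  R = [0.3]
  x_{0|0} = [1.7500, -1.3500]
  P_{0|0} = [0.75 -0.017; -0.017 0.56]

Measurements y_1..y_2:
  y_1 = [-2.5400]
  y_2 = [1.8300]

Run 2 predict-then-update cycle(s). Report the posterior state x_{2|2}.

x_post = [-1.7002, 0.2281]

step 1: x^-=[1.5610, -1.3500]  P^-=[1.0162 0.0784; 0.0784 0.7100]  H_jac=[0.7564 -0.6541]  S=[1.1076]  K=[0.6477; -0.3658]  nu=[-4.6038]  x^+=[-1.4207, 0.3340]  P^+=[0.5516 0.3408; 0.3408 0.5618]
step 2: x^-=[-1.3740, 0.3340]  P^-=[0.9180 0.4364; 0.4364 0.7118]  H_jac=[-0.9717 0.2362]  S=[1.0062]  K=[-0.7841; -0.2544]  nu=[0.4160]  x^+=[-1.7002, 0.2281]  P^+=[0.2994 0.2357; 0.2357 0.6467]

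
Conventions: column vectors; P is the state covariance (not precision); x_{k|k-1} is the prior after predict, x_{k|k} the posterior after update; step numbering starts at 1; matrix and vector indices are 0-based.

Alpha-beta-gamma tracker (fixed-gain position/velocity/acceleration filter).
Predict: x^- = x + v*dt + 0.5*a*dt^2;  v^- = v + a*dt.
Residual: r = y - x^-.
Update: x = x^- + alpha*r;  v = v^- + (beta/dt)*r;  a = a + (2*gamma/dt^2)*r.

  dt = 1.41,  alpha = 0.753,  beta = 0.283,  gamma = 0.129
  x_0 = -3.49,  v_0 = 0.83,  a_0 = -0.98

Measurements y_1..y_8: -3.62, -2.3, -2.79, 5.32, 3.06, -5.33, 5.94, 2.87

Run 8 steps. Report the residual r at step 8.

step 1: x_pred=-3.2939  r=-0.3261  x^+=-3.5394  v^+=-0.6173  a^+=-1.0223
step 2: x_pred=-5.4260  r=3.1260  x^+=-3.0721  v^+=-1.4313  a^+=-0.6167
step 3: x_pred=-5.7033  r=2.9133  x^+=-3.5096  v^+=-1.7161  a^+=-0.2386
step 4: x_pred=-6.1664  r=11.4864  x^+=2.4829  v^+=0.2529  a^+=1.2520
step 5: x_pred=4.0841  r=-1.0241  x^+=3.3129  v^+=1.8128  a^+=1.1191
step 6: x_pred=6.9814  r=-12.3114  x^+=-2.2891  v^+=0.9197  a^+=-0.4785
step 7: x_pred=-1.4680  r=7.4080  x^+=4.1102  v^+=1.7318  a^+=0.4828
step 8: x_pred=7.0320  r=-4.1620  x^+=3.8980  v^+=1.5772  a^+=-0.0573

resid = -4.1620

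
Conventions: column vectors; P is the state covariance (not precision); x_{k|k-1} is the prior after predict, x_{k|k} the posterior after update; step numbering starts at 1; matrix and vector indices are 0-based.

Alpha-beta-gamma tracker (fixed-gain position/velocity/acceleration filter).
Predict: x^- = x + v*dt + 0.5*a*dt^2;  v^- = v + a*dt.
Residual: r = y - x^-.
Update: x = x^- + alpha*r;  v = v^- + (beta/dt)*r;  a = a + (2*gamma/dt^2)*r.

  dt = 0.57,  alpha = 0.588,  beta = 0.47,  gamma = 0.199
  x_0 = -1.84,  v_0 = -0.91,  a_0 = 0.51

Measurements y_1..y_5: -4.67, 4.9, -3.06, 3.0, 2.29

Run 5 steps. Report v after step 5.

step 1: x_pred=-2.2759  r=-2.3941  x^+=-3.6836  v^+=-2.5934  a^+=-2.4228
step 2: x_pred=-5.5554  r=10.4554  x^+=0.5924  v^+=4.6467  a^+=10.3850
step 3: x_pred=4.9280  r=-7.9880  x^+=0.2311  v^+=3.9796  a^+=0.5997
step 4: x_pred=2.5969  r=0.4031  x^+=2.8339  v^+=4.6538  a^+=1.0936
step 5: x_pred=5.6642  r=-3.3742  x^+=3.6802  v^+=2.4949  a^+=-3.0398

v_post = 2.4949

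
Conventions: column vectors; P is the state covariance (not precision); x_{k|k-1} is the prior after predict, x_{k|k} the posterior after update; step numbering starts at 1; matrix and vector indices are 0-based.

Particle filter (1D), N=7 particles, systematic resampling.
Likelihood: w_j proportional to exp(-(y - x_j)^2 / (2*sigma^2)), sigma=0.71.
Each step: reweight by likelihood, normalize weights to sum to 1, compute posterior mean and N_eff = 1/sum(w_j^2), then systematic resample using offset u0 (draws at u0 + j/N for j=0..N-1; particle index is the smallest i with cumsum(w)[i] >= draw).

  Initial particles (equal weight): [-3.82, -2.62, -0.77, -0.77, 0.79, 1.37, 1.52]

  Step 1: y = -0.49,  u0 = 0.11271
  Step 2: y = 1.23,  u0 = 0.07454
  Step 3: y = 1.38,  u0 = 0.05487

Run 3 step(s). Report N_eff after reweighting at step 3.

step 1: w=[0.0000, 0.0053, 0.4387, 0.4387, 0.0934, 0.0153, 0.0086]  mean=-0.5816  Neff=2.5382  idx=[2, 2, 2, 3, 3, 3, 4]
step 2: w=[0.0202, 0.0202, 0.0202, 0.0202, 0.0202, 0.0202, 0.8791]  mean=0.6014  Neff=1.2900  idx=[3, 6, 6, 6, 6, 6, 6]
step 3: w=[0.0024, 0.1663, 0.1663, 0.1663, 0.1663, 0.1663, 0.1663]  mean=0.7863  Neff=6.0287  idx=[1, 2, 3, 3, 4, 5, 6]

N_eff = 6.0287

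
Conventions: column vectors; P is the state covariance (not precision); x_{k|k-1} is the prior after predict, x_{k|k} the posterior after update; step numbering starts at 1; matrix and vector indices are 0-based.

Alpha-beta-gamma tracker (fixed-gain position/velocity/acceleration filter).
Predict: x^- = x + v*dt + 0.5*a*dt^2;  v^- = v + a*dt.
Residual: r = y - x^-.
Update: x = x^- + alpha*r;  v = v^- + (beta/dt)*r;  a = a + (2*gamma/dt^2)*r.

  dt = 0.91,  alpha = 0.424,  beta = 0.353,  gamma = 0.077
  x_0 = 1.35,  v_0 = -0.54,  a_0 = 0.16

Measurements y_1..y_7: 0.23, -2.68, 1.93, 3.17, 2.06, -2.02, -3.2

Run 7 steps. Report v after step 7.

step 1: x_pred=0.9248  r=-0.6948  x^+=0.6302  v^+=-0.6639  a^+=0.0308
step 2: x_pred=0.0388  r=-2.7188  x^+=-1.1140  v^+=-1.6906  a^+=-0.4748
step 3: x_pred=-2.8490  r=4.7790  x^+=-0.8227  v^+=-0.2688  a^+=0.4139
step 4: x_pred=-0.8960  r=4.0660  x^+=0.8280  v^+=1.6851  a^+=1.1701
step 5: x_pred=2.8459  r=-0.7859  x^+=2.5127  v^+=2.4450  a^+=1.0239
step 6: x_pred=5.1615  r=-7.1815  x^+=2.1166  v^+=0.5909  a^+=-0.3116
step 7: x_pred=2.5253  r=-5.7253  x^+=0.0978  v^+=-1.9136  a^+=-1.3763

v_post = -1.9136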